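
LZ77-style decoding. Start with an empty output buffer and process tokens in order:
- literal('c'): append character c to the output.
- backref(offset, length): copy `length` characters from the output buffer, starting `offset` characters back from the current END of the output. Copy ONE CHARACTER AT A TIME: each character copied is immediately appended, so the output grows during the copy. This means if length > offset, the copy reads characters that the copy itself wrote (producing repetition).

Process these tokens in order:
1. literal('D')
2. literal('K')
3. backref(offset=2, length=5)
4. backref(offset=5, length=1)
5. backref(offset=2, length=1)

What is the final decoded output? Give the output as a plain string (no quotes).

Answer: DKDKDKDDD

Derivation:
Token 1: literal('D'). Output: "D"
Token 2: literal('K'). Output: "DK"
Token 3: backref(off=2, len=5) (overlapping!). Copied 'DKDKD' from pos 0. Output: "DKDKDKD"
Token 4: backref(off=5, len=1). Copied 'D' from pos 2. Output: "DKDKDKDD"
Token 5: backref(off=2, len=1). Copied 'D' from pos 6. Output: "DKDKDKDDD"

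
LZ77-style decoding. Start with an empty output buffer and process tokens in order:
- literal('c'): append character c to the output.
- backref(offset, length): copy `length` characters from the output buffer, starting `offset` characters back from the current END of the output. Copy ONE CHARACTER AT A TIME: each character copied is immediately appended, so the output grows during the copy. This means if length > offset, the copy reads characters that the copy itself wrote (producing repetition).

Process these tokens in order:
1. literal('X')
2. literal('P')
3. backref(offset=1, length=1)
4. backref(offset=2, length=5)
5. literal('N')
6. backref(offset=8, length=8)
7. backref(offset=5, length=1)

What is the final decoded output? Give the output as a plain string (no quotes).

Token 1: literal('X'). Output: "X"
Token 2: literal('P'). Output: "XP"
Token 3: backref(off=1, len=1). Copied 'P' from pos 1. Output: "XPP"
Token 4: backref(off=2, len=5) (overlapping!). Copied 'PPPPP' from pos 1. Output: "XPPPPPPP"
Token 5: literal('N'). Output: "XPPPPPPPN"
Token 6: backref(off=8, len=8). Copied 'PPPPPPPN' from pos 1. Output: "XPPPPPPPNPPPPPPPN"
Token 7: backref(off=5, len=1). Copied 'P' from pos 12. Output: "XPPPPPPPNPPPPPPPNP"

Answer: XPPPPPPPNPPPPPPPNP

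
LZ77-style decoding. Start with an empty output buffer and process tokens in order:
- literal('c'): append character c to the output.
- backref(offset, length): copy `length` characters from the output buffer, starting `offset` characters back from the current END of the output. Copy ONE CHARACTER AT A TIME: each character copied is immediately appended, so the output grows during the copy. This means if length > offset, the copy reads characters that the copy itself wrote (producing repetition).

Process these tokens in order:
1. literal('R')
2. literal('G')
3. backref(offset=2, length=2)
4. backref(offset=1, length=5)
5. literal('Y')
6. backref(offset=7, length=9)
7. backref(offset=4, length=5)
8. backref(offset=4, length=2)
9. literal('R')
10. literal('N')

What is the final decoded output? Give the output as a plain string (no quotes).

Token 1: literal('R'). Output: "R"
Token 2: literal('G'). Output: "RG"
Token 3: backref(off=2, len=2). Copied 'RG' from pos 0. Output: "RGRG"
Token 4: backref(off=1, len=5) (overlapping!). Copied 'GGGGG' from pos 3. Output: "RGRGGGGGG"
Token 5: literal('Y'). Output: "RGRGGGGGGY"
Token 6: backref(off=7, len=9) (overlapping!). Copied 'GGGGGGYGG' from pos 3. Output: "RGRGGGGGGYGGGGGGYGG"
Token 7: backref(off=4, len=5) (overlapping!). Copied 'GYGGG' from pos 15. Output: "RGRGGGGGGYGGGGGGYGGGYGGG"
Token 8: backref(off=4, len=2). Copied 'YG' from pos 20. Output: "RGRGGGGGGYGGGGGGYGGGYGGGYG"
Token 9: literal('R'). Output: "RGRGGGGGGYGGGGGGYGGGYGGGYGR"
Token 10: literal('N'). Output: "RGRGGGGGGYGGGGGGYGGGYGGGYGRN"

Answer: RGRGGGGGGYGGGGGGYGGGYGGGYGRN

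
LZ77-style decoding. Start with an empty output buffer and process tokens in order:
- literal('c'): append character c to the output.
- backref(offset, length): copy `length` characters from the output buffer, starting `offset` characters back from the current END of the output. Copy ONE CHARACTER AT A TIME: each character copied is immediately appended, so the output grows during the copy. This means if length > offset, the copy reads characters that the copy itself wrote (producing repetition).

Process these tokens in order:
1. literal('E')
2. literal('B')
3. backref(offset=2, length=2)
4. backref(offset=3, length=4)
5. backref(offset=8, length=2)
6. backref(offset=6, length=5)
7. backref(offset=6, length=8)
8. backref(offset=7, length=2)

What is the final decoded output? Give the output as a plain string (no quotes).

Token 1: literal('E'). Output: "E"
Token 2: literal('B'). Output: "EB"
Token 3: backref(off=2, len=2). Copied 'EB' from pos 0. Output: "EBEB"
Token 4: backref(off=3, len=4) (overlapping!). Copied 'BEBB' from pos 1. Output: "EBEBBEBB"
Token 5: backref(off=8, len=2). Copied 'EB' from pos 0. Output: "EBEBBEBBEB"
Token 6: backref(off=6, len=5). Copied 'BEBBE' from pos 4. Output: "EBEBBEBBEBBEBBE"
Token 7: backref(off=6, len=8) (overlapping!). Copied 'BBEBBEBB' from pos 9. Output: "EBEBBEBBEBBEBBEBBEBBEBB"
Token 8: backref(off=7, len=2). Copied 'BE' from pos 16. Output: "EBEBBEBBEBBEBBEBBEBBEBBBE"

Answer: EBEBBEBBEBBEBBEBBEBBEBBBE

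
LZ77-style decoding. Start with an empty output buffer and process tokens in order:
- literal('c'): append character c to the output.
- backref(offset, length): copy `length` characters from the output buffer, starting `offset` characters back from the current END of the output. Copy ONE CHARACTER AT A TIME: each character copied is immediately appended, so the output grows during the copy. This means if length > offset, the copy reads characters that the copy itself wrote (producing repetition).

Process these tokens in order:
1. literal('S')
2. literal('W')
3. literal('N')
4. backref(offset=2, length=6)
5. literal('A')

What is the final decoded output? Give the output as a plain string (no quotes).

Token 1: literal('S'). Output: "S"
Token 2: literal('W'). Output: "SW"
Token 3: literal('N'). Output: "SWN"
Token 4: backref(off=2, len=6) (overlapping!). Copied 'WNWNWN' from pos 1. Output: "SWNWNWNWN"
Token 5: literal('A'). Output: "SWNWNWNWNA"

Answer: SWNWNWNWNA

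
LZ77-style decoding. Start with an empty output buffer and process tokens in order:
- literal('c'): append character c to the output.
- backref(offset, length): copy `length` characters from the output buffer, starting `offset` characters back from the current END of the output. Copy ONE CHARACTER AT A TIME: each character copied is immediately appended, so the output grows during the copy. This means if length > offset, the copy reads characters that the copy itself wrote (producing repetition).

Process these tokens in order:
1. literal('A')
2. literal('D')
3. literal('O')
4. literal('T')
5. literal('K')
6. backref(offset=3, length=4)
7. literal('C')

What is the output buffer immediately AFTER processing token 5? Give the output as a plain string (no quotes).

Answer: ADOTK

Derivation:
Token 1: literal('A'). Output: "A"
Token 2: literal('D'). Output: "AD"
Token 3: literal('O'). Output: "ADO"
Token 4: literal('T'). Output: "ADOT"
Token 5: literal('K'). Output: "ADOTK"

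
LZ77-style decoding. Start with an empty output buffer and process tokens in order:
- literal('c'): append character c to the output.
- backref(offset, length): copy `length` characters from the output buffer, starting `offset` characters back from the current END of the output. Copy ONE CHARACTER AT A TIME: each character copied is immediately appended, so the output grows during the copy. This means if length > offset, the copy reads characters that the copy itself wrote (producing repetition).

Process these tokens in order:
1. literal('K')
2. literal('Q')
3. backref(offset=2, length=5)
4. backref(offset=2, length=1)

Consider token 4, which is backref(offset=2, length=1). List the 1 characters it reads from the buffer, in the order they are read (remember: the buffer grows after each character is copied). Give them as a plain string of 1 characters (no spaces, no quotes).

Answer: Q

Derivation:
Token 1: literal('K'). Output: "K"
Token 2: literal('Q'). Output: "KQ"
Token 3: backref(off=2, len=5) (overlapping!). Copied 'KQKQK' from pos 0. Output: "KQKQKQK"
Token 4: backref(off=2, len=1). Buffer before: "KQKQKQK" (len 7)
  byte 1: read out[5]='Q', append. Buffer now: "KQKQKQKQ"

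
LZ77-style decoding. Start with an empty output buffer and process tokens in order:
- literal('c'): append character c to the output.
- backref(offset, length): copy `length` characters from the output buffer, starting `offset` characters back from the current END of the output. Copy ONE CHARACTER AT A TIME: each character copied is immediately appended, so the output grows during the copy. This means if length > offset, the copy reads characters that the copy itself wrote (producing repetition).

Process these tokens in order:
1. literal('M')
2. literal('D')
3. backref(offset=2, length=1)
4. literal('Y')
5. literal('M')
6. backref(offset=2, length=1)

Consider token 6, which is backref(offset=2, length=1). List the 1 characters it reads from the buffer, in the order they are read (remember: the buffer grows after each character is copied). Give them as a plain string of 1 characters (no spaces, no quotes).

Answer: Y

Derivation:
Token 1: literal('M'). Output: "M"
Token 2: literal('D'). Output: "MD"
Token 3: backref(off=2, len=1). Copied 'M' from pos 0. Output: "MDM"
Token 4: literal('Y'). Output: "MDMY"
Token 5: literal('M'). Output: "MDMYM"
Token 6: backref(off=2, len=1). Buffer before: "MDMYM" (len 5)
  byte 1: read out[3]='Y', append. Buffer now: "MDMYMY"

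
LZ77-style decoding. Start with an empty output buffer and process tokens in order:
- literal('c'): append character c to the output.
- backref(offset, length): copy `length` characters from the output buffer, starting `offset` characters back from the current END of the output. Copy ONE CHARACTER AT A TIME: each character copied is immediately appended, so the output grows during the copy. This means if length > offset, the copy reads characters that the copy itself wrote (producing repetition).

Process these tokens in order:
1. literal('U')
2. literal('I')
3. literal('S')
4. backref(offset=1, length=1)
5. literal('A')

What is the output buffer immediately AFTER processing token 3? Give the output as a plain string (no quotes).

Token 1: literal('U'). Output: "U"
Token 2: literal('I'). Output: "UI"
Token 3: literal('S'). Output: "UIS"

Answer: UIS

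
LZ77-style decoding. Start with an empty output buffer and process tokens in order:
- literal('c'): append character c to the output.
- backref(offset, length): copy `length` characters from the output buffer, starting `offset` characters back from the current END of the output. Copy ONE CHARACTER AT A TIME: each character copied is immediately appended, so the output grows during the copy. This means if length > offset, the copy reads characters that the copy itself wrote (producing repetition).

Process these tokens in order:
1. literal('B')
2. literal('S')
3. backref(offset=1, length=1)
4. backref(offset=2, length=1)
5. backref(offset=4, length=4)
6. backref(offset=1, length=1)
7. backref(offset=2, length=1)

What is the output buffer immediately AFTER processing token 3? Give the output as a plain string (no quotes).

Token 1: literal('B'). Output: "B"
Token 2: literal('S'). Output: "BS"
Token 3: backref(off=1, len=1). Copied 'S' from pos 1. Output: "BSS"

Answer: BSS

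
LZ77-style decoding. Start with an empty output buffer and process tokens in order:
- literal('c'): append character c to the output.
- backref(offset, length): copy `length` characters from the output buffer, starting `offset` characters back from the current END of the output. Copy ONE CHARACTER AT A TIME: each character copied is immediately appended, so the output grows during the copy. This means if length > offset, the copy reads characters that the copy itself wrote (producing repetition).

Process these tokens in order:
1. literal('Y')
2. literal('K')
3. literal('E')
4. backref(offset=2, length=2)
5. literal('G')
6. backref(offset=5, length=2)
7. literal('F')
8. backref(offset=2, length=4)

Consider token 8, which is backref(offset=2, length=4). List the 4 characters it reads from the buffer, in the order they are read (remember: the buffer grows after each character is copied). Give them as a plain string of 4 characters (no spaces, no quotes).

Token 1: literal('Y'). Output: "Y"
Token 2: literal('K'). Output: "YK"
Token 3: literal('E'). Output: "YKE"
Token 4: backref(off=2, len=2). Copied 'KE' from pos 1. Output: "YKEKE"
Token 5: literal('G'). Output: "YKEKEG"
Token 6: backref(off=5, len=2). Copied 'KE' from pos 1. Output: "YKEKEGKE"
Token 7: literal('F'). Output: "YKEKEGKEF"
Token 8: backref(off=2, len=4). Buffer before: "YKEKEGKEF" (len 9)
  byte 1: read out[7]='E', append. Buffer now: "YKEKEGKEFE"
  byte 2: read out[8]='F', append. Buffer now: "YKEKEGKEFEF"
  byte 3: read out[9]='E', append. Buffer now: "YKEKEGKEFEFE"
  byte 4: read out[10]='F', append. Buffer now: "YKEKEGKEFEFEF"

Answer: EFEF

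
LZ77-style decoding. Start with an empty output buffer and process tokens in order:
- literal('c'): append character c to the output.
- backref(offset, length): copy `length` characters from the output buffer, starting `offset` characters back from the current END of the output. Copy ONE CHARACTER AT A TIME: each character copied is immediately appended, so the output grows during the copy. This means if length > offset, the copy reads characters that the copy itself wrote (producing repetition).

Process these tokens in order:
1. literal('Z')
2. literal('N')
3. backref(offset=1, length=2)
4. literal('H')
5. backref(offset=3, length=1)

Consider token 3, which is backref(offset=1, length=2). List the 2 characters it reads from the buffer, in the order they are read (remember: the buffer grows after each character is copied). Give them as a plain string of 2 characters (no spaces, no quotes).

Token 1: literal('Z'). Output: "Z"
Token 2: literal('N'). Output: "ZN"
Token 3: backref(off=1, len=2). Buffer before: "ZN" (len 2)
  byte 1: read out[1]='N', append. Buffer now: "ZNN"
  byte 2: read out[2]='N', append. Buffer now: "ZNNN"

Answer: NN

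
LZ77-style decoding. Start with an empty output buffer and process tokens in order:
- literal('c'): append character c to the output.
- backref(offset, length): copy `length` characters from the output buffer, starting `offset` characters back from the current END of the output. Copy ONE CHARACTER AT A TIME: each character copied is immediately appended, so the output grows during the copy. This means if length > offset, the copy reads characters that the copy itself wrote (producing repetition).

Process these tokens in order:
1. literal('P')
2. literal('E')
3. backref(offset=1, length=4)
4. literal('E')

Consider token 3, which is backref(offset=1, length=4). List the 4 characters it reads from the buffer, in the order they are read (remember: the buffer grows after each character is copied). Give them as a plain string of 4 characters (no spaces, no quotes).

Answer: EEEE

Derivation:
Token 1: literal('P'). Output: "P"
Token 2: literal('E'). Output: "PE"
Token 3: backref(off=1, len=4). Buffer before: "PE" (len 2)
  byte 1: read out[1]='E', append. Buffer now: "PEE"
  byte 2: read out[2]='E', append. Buffer now: "PEEE"
  byte 3: read out[3]='E', append. Buffer now: "PEEEE"
  byte 4: read out[4]='E', append. Buffer now: "PEEEEE"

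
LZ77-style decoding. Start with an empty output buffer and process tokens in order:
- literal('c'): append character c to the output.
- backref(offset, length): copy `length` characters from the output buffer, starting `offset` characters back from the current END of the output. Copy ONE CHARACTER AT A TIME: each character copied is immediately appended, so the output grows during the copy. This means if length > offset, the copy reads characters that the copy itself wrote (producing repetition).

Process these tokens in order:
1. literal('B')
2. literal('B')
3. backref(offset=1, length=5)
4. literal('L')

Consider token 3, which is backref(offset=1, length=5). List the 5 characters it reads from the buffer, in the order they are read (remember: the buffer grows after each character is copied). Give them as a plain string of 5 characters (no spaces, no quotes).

Answer: BBBBB

Derivation:
Token 1: literal('B'). Output: "B"
Token 2: literal('B'). Output: "BB"
Token 3: backref(off=1, len=5). Buffer before: "BB" (len 2)
  byte 1: read out[1]='B', append. Buffer now: "BBB"
  byte 2: read out[2]='B', append. Buffer now: "BBBB"
  byte 3: read out[3]='B', append. Buffer now: "BBBBB"
  byte 4: read out[4]='B', append. Buffer now: "BBBBBB"
  byte 5: read out[5]='B', append. Buffer now: "BBBBBBB"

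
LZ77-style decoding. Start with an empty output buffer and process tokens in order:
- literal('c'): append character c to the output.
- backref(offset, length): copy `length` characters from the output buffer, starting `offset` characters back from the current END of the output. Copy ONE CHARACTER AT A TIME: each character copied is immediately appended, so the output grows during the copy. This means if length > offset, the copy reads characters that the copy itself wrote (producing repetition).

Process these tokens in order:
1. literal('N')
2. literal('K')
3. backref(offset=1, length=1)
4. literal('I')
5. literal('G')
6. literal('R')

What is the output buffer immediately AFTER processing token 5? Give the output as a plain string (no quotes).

Answer: NKKIG

Derivation:
Token 1: literal('N'). Output: "N"
Token 2: literal('K'). Output: "NK"
Token 3: backref(off=1, len=1). Copied 'K' from pos 1. Output: "NKK"
Token 4: literal('I'). Output: "NKKI"
Token 5: literal('G'). Output: "NKKIG"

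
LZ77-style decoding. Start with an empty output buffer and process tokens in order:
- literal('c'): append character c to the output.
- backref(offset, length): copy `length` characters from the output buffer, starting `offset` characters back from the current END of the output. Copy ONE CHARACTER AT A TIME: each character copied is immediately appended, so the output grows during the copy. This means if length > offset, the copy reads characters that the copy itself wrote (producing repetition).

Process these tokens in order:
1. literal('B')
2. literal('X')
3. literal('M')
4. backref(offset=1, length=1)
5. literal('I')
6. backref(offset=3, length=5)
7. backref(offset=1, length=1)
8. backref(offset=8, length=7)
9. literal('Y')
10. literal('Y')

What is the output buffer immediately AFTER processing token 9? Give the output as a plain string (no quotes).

Token 1: literal('B'). Output: "B"
Token 2: literal('X'). Output: "BX"
Token 3: literal('M'). Output: "BXM"
Token 4: backref(off=1, len=1). Copied 'M' from pos 2. Output: "BXMM"
Token 5: literal('I'). Output: "BXMMI"
Token 6: backref(off=3, len=5) (overlapping!). Copied 'MMIMM' from pos 2. Output: "BXMMIMMIMM"
Token 7: backref(off=1, len=1). Copied 'M' from pos 9. Output: "BXMMIMMIMMM"
Token 8: backref(off=8, len=7). Copied 'MIMMIMM' from pos 3. Output: "BXMMIMMIMMMMIMMIMM"
Token 9: literal('Y'). Output: "BXMMIMMIMMMMIMMIMMY"

Answer: BXMMIMMIMMMMIMMIMMY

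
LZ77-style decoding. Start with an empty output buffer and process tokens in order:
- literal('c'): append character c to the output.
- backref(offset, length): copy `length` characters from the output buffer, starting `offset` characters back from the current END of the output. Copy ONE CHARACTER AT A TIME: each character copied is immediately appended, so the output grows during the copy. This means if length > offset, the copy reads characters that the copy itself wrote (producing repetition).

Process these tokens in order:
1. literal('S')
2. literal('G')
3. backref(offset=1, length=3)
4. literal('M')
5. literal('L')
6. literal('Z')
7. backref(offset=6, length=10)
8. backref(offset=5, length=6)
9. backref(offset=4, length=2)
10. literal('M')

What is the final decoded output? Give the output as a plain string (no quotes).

Token 1: literal('S'). Output: "S"
Token 2: literal('G'). Output: "SG"
Token 3: backref(off=1, len=3) (overlapping!). Copied 'GGG' from pos 1. Output: "SGGGG"
Token 4: literal('M'). Output: "SGGGGM"
Token 5: literal('L'). Output: "SGGGGML"
Token 6: literal('Z'). Output: "SGGGGMLZ"
Token 7: backref(off=6, len=10) (overlapping!). Copied 'GGGMLZGGGM' from pos 2. Output: "SGGGGMLZGGGMLZGGGM"
Token 8: backref(off=5, len=6) (overlapping!). Copied 'ZGGGMZ' from pos 13. Output: "SGGGGMLZGGGMLZGGGMZGGGMZ"
Token 9: backref(off=4, len=2). Copied 'GG' from pos 20. Output: "SGGGGMLZGGGMLZGGGMZGGGMZGG"
Token 10: literal('M'). Output: "SGGGGMLZGGGMLZGGGMZGGGMZGGM"

Answer: SGGGGMLZGGGMLZGGGMZGGGMZGGM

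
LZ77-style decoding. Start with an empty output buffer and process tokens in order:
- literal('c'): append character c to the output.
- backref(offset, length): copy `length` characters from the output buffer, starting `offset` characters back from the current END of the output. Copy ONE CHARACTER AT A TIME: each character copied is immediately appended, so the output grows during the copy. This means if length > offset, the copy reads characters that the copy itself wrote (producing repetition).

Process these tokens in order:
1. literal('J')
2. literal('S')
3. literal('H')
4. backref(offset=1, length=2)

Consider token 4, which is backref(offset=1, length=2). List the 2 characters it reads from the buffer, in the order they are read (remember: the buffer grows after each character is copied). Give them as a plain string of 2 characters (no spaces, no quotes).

Token 1: literal('J'). Output: "J"
Token 2: literal('S'). Output: "JS"
Token 3: literal('H'). Output: "JSH"
Token 4: backref(off=1, len=2). Buffer before: "JSH" (len 3)
  byte 1: read out[2]='H', append. Buffer now: "JSHH"
  byte 2: read out[3]='H', append. Buffer now: "JSHHH"

Answer: HH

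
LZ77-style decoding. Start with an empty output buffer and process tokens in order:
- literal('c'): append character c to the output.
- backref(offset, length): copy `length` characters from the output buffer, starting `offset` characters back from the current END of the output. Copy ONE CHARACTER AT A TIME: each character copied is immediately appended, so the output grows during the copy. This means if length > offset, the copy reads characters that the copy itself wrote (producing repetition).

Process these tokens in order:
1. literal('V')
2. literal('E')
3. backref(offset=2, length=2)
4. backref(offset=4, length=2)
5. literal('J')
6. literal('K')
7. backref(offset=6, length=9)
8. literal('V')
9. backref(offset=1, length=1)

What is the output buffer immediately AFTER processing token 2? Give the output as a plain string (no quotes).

Token 1: literal('V'). Output: "V"
Token 2: literal('E'). Output: "VE"

Answer: VE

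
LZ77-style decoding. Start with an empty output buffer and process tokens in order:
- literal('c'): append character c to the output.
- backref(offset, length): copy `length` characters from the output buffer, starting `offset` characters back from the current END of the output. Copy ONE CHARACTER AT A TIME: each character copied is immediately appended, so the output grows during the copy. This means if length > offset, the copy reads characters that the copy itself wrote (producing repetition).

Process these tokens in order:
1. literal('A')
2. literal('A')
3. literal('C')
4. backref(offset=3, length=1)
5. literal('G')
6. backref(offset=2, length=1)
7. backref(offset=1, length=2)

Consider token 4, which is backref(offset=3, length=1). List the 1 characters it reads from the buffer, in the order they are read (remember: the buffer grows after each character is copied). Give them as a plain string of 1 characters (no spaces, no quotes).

Answer: A

Derivation:
Token 1: literal('A'). Output: "A"
Token 2: literal('A'). Output: "AA"
Token 3: literal('C'). Output: "AAC"
Token 4: backref(off=3, len=1). Buffer before: "AAC" (len 3)
  byte 1: read out[0]='A', append. Buffer now: "AACA"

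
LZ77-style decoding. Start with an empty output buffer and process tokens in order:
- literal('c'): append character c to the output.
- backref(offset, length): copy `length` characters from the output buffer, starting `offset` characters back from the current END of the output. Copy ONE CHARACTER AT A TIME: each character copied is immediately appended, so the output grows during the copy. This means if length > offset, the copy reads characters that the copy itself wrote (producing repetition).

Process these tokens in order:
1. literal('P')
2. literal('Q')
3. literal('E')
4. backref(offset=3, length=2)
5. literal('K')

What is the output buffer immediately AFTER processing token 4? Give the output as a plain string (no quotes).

Answer: PQEPQ

Derivation:
Token 1: literal('P'). Output: "P"
Token 2: literal('Q'). Output: "PQ"
Token 3: literal('E'). Output: "PQE"
Token 4: backref(off=3, len=2). Copied 'PQ' from pos 0. Output: "PQEPQ"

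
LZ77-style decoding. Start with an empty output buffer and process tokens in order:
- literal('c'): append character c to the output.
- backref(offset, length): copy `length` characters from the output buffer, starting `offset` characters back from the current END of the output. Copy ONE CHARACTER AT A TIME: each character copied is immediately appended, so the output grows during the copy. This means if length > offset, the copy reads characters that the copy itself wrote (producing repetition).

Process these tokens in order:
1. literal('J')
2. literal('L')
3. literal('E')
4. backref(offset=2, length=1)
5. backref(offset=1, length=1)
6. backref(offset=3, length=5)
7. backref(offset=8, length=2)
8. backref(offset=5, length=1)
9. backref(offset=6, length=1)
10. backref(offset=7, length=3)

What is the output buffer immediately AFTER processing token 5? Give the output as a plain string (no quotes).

Answer: JLELL

Derivation:
Token 1: literal('J'). Output: "J"
Token 2: literal('L'). Output: "JL"
Token 3: literal('E'). Output: "JLE"
Token 4: backref(off=2, len=1). Copied 'L' from pos 1. Output: "JLEL"
Token 5: backref(off=1, len=1). Copied 'L' from pos 3. Output: "JLELL"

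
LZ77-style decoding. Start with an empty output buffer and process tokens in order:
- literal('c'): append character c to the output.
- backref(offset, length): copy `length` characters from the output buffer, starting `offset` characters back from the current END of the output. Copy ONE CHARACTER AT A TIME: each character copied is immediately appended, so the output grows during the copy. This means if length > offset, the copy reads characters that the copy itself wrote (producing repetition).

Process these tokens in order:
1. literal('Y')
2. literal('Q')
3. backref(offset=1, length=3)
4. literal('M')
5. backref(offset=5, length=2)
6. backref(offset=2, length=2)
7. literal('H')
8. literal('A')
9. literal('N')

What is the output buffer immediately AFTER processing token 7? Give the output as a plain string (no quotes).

Answer: YQQQQMQQQQH

Derivation:
Token 1: literal('Y'). Output: "Y"
Token 2: literal('Q'). Output: "YQ"
Token 3: backref(off=1, len=3) (overlapping!). Copied 'QQQ' from pos 1. Output: "YQQQQ"
Token 4: literal('M'). Output: "YQQQQM"
Token 5: backref(off=5, len=2). Copied 'QQ' from pos 1. Output: "YQQQQMQQ"
Token 6: backref(off=2, len=2). Copied 'QQ' from pos 6. Output: "YQQQQMQQQQ"
Token 7: literal('H'). Output: "YQQQQMQQQQH"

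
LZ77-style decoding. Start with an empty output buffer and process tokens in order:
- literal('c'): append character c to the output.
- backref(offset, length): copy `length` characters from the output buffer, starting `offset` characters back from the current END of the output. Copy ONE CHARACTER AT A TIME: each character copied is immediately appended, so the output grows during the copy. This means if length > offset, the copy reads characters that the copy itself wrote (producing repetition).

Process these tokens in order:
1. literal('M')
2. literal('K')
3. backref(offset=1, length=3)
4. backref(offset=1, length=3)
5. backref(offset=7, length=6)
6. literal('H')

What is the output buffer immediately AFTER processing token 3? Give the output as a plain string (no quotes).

Answer: MKKKK

Derivation:
Token 1: literal('M'). Output: "M"
Token 2: literal('K'). Output: "MK"
Token 3: backref(off=1, len=3) (overlapping!). Copied 'KKK' from pos 1. Output: "MKKKK"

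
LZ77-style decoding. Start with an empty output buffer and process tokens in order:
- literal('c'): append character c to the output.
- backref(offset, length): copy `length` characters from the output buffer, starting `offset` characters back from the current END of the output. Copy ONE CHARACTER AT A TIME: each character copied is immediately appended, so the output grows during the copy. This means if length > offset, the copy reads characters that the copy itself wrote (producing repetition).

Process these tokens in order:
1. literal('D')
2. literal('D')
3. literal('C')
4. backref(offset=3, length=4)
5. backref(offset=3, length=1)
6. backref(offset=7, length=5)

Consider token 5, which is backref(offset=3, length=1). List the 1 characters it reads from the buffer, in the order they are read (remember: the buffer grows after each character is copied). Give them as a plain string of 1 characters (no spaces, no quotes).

Token 1: literal('D'). Output: "D"
Token 2: literal('D'). Output: "DD"
Token 3: literal('C'). Output: "DDC"
Token 4: backref(off=3, len=4) (overlapping!). Copied 'DDCD' from pos 0. Output: "DDCDDCD"
Token 5: backref(off=3, len=1). Buffer before: "DDCDDCD" (len 7)
  byte 1: read out[4]='D', append. Buffer now: "DDCDDCDD"

Answer: D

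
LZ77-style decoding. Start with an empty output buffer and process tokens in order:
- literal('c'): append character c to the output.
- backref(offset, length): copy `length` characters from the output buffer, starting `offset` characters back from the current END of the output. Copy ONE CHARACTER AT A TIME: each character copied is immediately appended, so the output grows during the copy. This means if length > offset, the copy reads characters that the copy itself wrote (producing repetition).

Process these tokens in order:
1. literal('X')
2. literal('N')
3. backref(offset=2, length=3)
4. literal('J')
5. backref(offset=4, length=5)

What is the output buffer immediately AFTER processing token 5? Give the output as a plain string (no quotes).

Token 1: literal('X'). Output: "X"
Token 2: literal('N'). Output: "XN"
Token 3: backref(off=2, len=3) (overlapping!). Copied 'XNX' from pos 0. Output: "XNXNX"
Token 4: literal('J'). Output: "XNXNXJ"
Token 5: backref(off=4, len=5) (overlapping!). Copied 'XNXJX' from pos 2. Output: "XNXNXJXNXJX"

Answer: XNXNXJXNXJX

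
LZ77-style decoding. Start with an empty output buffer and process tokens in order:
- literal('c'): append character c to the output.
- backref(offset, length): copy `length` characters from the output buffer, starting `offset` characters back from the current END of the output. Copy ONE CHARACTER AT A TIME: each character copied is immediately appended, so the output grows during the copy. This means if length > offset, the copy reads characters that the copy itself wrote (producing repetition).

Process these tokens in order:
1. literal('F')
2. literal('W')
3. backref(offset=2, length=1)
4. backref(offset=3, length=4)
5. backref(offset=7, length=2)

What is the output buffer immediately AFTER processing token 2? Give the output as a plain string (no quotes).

Token 1: literal('F'). Output: "F"
Token 2: literal('W'). Output: "FW"

Answer: FW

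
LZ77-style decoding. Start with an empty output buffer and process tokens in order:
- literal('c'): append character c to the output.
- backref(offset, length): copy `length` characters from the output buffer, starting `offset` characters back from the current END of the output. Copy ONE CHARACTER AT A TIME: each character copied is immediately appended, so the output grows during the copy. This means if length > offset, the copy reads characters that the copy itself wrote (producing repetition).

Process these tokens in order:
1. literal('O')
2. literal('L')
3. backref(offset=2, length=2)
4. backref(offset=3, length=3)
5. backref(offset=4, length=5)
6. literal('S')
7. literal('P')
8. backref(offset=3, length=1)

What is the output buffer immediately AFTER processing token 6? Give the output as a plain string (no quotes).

Answer: OLOLLOLLLOLLS

Derivation:
Token 1: literal('O'). Output: "O"
Token 2: literal('L'). Output: "OL"
Token 3: backref(off=2, len=2). Copied 'OL' from pos 0. Output: "OLOL"
Token 4: backref(off=3, len=3). Copied 'LOL' from pos 1. Output: "OLOLLOL"
Token 5: backref(off=4, len=5) (overlapping!). Copied 'LLOLL' from pos 3. Output: "OLOLLOLLLOLL"
Token 6: literal('S'). Output: "OLOLLOLLLOLLS"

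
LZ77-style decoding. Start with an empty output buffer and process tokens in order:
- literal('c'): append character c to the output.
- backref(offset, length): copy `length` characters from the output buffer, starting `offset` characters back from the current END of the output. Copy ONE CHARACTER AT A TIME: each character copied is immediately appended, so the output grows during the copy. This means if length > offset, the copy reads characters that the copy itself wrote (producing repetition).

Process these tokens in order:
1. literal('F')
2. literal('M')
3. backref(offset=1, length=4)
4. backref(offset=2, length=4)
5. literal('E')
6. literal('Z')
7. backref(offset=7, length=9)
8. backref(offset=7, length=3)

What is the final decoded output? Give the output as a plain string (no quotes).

Token 1: literal('F'). Output: "F"
Token 2: literal('M'). Output: "FM"
Token 3: backref(off=1, len=4) (overlapping!). Copied 'MMMM' from pos 1. Output: "FMMMMM"
Token 4: backref(off=2, len=4) (overlapping!). Copied 'MMMM' from pos 4. Output: "FMMMMMMMMM"
Token 5: literal('E'). Output: "FMMMMMMMMME"
Token 6: literal('Z'). Output: "FMMMMMMMMMEZ"
Token 7: backref(off=7, len=9) (overlapping!). Copied 'MMMMMEZMM' from pos 5. Output: "FMMMMMMMMMEZMMMMMEZMM"
Token 8: backref(off=7, len=3). Copied 'MMM' from pos 14. Output: "FMMMMMMMMMEZMMMMMEZMMMMM"

Answer: FMMMMMMMMMEZMMMMMEZMMMMM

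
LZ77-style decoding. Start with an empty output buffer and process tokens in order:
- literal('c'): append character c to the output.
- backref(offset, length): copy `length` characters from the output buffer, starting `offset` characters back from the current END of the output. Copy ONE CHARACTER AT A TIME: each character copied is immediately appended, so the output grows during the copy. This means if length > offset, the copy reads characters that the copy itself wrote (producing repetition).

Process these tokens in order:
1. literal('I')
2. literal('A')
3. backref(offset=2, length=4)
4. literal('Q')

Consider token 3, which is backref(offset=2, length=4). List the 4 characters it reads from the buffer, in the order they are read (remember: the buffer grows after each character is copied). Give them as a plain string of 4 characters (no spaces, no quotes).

Answer: IAIA

Derivation:
Token 1: literal('I'). Output: "I"
Token 2: literal('A'). Output: "IA"
Token 3: backref(off=2, len=4). Buffer before: "IA" (len 2)
  byte 1: read out[0]='I', append. Buffer now: "IAI"
  byte 2: read out[1]='A', append. Buffer now: "IAIA"
  byte 3: read out[2]='I', append. Buffer now: "IAIAI"
  byte 4: read out[3]='A', append. Buffer now: "IAIAIA"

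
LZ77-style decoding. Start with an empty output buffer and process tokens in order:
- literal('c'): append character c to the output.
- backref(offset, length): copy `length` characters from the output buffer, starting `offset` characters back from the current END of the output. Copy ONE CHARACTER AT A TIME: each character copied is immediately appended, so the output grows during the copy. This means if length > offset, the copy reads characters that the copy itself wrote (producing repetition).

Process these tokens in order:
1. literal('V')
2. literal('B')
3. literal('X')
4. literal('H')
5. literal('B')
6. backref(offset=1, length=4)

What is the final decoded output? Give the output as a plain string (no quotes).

Answer: VBXHBBBBB

Derivation:
Token 1: literal('V'). Output: "V"
Token 2: literal('B'). Output: "VB"
Token 3: literal('X'). Output: "VBX"
Token 4: literal('H'). Output: "VBXH"
Token 5: literal('B'). Output: "VBXHB"
Token 6: backref(off=1, len=4) (overlapping!). Copied 'BBBB' from pos 4. Output: "VBXHBBBBB"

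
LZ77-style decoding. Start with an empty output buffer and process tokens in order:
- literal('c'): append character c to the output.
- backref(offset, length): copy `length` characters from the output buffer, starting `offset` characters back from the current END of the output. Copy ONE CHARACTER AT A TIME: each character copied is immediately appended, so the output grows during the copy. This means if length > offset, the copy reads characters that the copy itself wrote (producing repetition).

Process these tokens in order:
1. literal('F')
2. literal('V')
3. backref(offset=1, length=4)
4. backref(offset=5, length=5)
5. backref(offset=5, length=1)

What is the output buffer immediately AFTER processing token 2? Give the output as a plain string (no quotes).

Answer: FV

Derivation:
Token 1: literal('F'). Output: "F"
Token 2: literal('V'). Output: "FV"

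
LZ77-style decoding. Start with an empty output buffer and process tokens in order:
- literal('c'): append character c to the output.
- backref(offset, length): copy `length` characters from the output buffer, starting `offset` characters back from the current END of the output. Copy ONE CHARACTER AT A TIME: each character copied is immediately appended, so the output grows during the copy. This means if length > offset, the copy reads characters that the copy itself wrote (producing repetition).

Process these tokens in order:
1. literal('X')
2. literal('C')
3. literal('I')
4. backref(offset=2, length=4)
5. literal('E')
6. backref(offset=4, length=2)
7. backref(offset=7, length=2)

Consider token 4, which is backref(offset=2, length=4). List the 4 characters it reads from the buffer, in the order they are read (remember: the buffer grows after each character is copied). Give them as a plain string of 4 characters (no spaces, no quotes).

Answer: CICI

Derivation:
Token 1: literal('X'). Output: "X"
Token 2: literal('C'). Output: "XC"
Token 3: literal('I'). Output: "XCI"
Token 4: backref(off=2, len=4). Buffer before: "XCI" (len 3)
  byte 1: read out[1]='C', append. Buffer now: "XCIC"
  byte 2: read out[2]='I', append. Buffer now: "XCICI"
  byte 3: read out[3]='C', append. Buffer now: "XCICIC"
  byte 4: read out[4]='I', append. Buffer now: "XCICICI"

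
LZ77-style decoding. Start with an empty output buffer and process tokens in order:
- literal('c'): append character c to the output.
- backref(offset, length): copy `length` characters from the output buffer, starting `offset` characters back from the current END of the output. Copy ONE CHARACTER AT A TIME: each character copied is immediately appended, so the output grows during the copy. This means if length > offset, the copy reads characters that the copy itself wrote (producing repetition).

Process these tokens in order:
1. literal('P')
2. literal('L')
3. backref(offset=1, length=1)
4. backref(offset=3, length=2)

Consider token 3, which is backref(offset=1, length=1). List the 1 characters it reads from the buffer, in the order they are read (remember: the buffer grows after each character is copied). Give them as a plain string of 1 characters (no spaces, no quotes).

Token 1: literal('P'). Output: "P"
Token 2: literal('L'). Output: "PL"
Token 3: backref(off=1, len=1). Buffer before: "PL" (len 2)
  byte 1: read out[1]='L', append. Buffer now: "PLL"

Answer: L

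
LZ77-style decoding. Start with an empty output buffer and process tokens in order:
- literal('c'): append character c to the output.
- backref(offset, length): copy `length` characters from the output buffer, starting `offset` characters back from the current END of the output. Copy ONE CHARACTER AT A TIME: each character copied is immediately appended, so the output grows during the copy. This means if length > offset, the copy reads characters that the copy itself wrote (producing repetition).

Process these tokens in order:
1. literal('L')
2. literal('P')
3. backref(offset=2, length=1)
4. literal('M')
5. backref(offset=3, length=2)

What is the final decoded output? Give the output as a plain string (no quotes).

Answer: LPLMPL

Derivation:
Token 1: literal('L'). Output: "L"
Token 2: literal('P'). Output: "LP"
Token 3: backref(off=2, len=1). Copied 'L' from pos 0. Output: "LPL"
Token 4: literal('M'). Output: "LPLM"
Token 5: backref(off=3, len=2). Copied 'PL' from pos 1. Output: "LPLMPL"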